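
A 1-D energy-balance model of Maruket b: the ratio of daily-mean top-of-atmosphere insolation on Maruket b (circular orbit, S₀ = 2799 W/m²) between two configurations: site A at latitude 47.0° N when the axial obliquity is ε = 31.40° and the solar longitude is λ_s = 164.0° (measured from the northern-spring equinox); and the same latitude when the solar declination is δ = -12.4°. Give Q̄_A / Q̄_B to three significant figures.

Q̄_A / Q̄_B ≈ 1.94

— Configuration A (φ=+47.0°):
Solar declination: sin δ = sin ε · sin λ_s = sin 31.40° × sin 164.0° = 0.14361, so δ = +8.257°.
cos H₀ = −tan(+47.0°) tan(+8.257°) = -0.1556, H₀ = 1.7270 rad.
Bracket: H₀ sin φ sin δ + cos φ cos δ sin H₀ = 1.7270×0.73135×0.14361 + 0.68200×0.98963×0.98782 = 0.181385 + 0.666707 = 0.848092.
Q̄ = (S₀/π) × [bracket] = (2799/π) × 0.848092 = 755.61 W/m².
— Configuration B (φ=+47.0°):
cos H₀ = −tan(+47.0°) tan(-12.400°) = 0.2358, H₀ = 1.3328 rad.
Bracket: H₀ sin φ sin δ + cos φ cos δ sin H₀ = 1.3328×0.73135×-0.21474 + 0.68200×0.97667×0.97181 = -0.209316 + 0.647312 = 0.437996.
Q̄ = (S₀/π) × [bracket] = (2799/π) × 0.437996 = 390.23 W/m².
Ratio Q̄_A / Q̄_B = 755.61 / 390.23 = 1.936.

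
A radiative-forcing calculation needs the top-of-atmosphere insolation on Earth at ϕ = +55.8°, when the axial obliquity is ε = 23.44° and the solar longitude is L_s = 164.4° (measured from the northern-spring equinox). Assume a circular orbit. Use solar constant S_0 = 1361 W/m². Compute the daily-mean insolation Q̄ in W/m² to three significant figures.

Q̄ ≈ 305 W/m²

Solar declination: sin δ = sin ε · sin L_s = sin 23.44° × sin 164.4° = 0.10697, so δ = +6.141°.
cos h₀ = −tan(+55.8°) tan(+6.141°) = -0.1583, h₀ = 1.7298 rad.
Bracket: h₀ sin ϕ sin δ + cos ϕ cos δ sin h₀ = 1.7298×0.82708×0.10697 + 0.56208×0.99426×0.98739 = 0.153040 + 0.551807 = 0.704847.
Q̄ = (S_0/π) × [bracket] = (1361/π) × 0.704847 = 305.4 W/m².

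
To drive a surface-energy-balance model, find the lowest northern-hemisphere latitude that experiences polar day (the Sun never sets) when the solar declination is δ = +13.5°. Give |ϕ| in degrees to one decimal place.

|ϕ| = 76.5°

Polar day requires cos h₀ = −tan ϕ tan δ ≤ −1, i.e. tan ϕ tan δ ≥ 1.
The boundary is |tan ϕ| · |tan δ| = 1, so |ϕ| = 90° − |δ| = 90° − 13.5° = 76.5° in the northern hemisphere.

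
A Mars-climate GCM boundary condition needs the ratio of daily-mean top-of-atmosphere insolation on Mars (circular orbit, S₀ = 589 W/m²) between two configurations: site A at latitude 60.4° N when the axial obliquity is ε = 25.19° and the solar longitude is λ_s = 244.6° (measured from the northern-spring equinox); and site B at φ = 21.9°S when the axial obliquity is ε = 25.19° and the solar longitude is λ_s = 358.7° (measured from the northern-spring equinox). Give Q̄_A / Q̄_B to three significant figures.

Q̄_A / Q̄_B ≈ 0.0644

— Configuration A (φ=+60.4°):
Solar declination: sin δ = sin ε · sin λ_s = sin 25.19° × sin 244.6° = -0.38448, so δ = -22.611°.
cos H₀ = −tan(+60.4°) tan(-22.611°) = 0.7332, H₀ = 0.7478 rad.
Bracket: H₀ sin φ sin δ + cos φ cos δ sin H₀ = 0.7478×0.86949×-0.38448 + 0.49394×0.92313×0.68006 = -0.249991 + 0.310088 = 0.060097.
Q̄ = (S₀/π) × [bracket] = (589/π) × 0.060097 = 11.267 W/m².
— Configuration B (φ=-21.9°):
Solar declination: sin δ = sin ε · sin λ_s = sin 25.19° × sin 358.7° = -0.00966, so δ = -0.553°.
cos H₀ = −tan(-21.9°) tan(-0.553°) = -0.0039, H₀ = 1.5747 rad.
Bracket: H₀ sin φ sin δ + cos φ cos δ sin H₀ = 1.5747×-0.37299×-0.00966 + 0.92784×0.99995×0.99999 = 0.005674 + 0.927784 = 0.933458.
Q̄ = (S₀/π) × [bracket] = (589/π) × 0.933458 = 175.01 W/m².
Ratio Q̄_A / Q̄_B = 11.267 / 175.01 = 0.06438.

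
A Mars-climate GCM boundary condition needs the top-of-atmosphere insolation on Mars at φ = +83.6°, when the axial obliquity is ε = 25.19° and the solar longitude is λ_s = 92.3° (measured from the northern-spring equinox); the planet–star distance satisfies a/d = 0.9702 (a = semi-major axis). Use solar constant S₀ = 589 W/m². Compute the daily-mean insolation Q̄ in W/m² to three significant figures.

Q̄ ≈ 234 W/m²

Solar declination: sin δ = sin ε · sin λ_s = sin 25.19° × sin 92.3° = 0.42528, so δ = +25.168°.
cos H₀ = −tan(+83.6°) tan(+25.168°) = -4.1892 ≤ −1 ⇒ polar day, H₀ = π.
Bracket: H₀ sin φ sin δ + cos φ cos δ sin H₀ = 3.1416×0.99377×0.42528 + 0.11147×0.90506×0.00000 = 1.327736 + 0.000000 = 1.327736.
Inverse-square distance factor (a/d)² = 0.9702² = 0.941288.
Q̄ = (S₀/π) × 0.941288 × [bracket] = (589/π) × 0.941288 × 1.327736 = 234.3 W/m².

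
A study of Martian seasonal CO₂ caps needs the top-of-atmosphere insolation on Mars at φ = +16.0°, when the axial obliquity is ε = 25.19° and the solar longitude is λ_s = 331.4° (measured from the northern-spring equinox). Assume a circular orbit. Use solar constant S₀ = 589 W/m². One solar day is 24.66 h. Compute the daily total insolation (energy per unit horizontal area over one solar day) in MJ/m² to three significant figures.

14.2 MJ/m²

Solar declination: sin δ = sin ε · sin λ_s = sin 25.19° × sin 331.4° = -0.20374, so δ = -11.756°.
cos H₀ = −tan(+16.0°) tan(-11.756°) = 0.0597, H₀ = 1.5111 rad.
Bracket: H₀ sin φ sin δ + cos φ cos δ sin H₀ = 1.5111×0.27564×-0.20374 + 0.96126×0.97902×0.99822 = -0.084862 + 0.939418 = 0.854556.
Q̄ = (S₀/π) × [bracket] = (589/π) × 0.854556 = 160.22 W/m².
Daily total = Q̄ × 24.66 h × 3600 s/h = 160.22 × 24.66 × 3600 / 10⁶ = 14.22 MJ/m².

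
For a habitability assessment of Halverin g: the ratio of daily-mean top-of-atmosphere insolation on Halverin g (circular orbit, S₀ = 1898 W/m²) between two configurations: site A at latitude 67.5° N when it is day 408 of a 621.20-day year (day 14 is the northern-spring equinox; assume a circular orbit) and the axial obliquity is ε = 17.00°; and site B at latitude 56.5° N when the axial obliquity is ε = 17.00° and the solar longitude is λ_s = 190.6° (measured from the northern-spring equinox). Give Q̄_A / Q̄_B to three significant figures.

— Configuration A (φ=+67.5°):
Solar longitude: λ_s = 360° × (408 − 14)/621.20 = 228.332°.
sin δ = sin 17.00° × sin 228.332° = -0.21841, so δ = -12.615°.
cos H₀ = −tan(+67.5°) tan(-12.615°) = 0.5403, H₀ = 1.0000 rad.
Bracket: H₀ sin φ sin δ + cos φ cos δ sin H₀ = 1.0000×0.92388×-0.21841 + 0.38268×0.97586×0.84146 = -0.201785 + 0.314237 = 0.112452.
Q̄ = (S₀/π) × [bracket] = (1898/π) × 0.112452 = 67.938 W/m².
— Configuration B (φ=+56.5°):
Solar declination: sin δ = sin ε · sin λ_s = sin 17.00° × sin 190.6° = -0.05378, so δ = -3.083°.
cos H₀ = −tan(+56.5°) tan(-3.083°) = 0.0814, H₀ = 1.4893 rad.
Bracket: H₀ sin φ sin δ + cos φ cos δ sin H₀ = 1.4893×0.83389×-0.05378 + 0.55194×0.99855×0.99668 = -0.066790 + 0.549310 = 0.482520.
Q̄ = (S₀/π) × [bracket] = (1898/π) × 0.482520 = 291.52 W/m².
Ratio Q̄_A / Q̄_B = 67.938 / 291.52 = 0.2330.

Q̄_A / Q̄_B ≈ 0.233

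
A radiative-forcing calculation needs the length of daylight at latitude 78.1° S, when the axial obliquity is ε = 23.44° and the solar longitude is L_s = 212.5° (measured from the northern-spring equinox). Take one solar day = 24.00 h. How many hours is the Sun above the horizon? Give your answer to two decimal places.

Solar declination: sin δ = sin ε · sin L_s = sin 23.44° × sin 212.5° = -0.21373, so δ = -12.341°.
Sunrise equation: cos h₀ = −tan ϕ · tan δ = -1.0382 ≤ −1, so the Sun never sets (polar day) and h₀ = π.
Daylight = 2h₀/(2π) × 24.00 h = (3.1416/π) × 24.00 = 24.00 h.

24.00 h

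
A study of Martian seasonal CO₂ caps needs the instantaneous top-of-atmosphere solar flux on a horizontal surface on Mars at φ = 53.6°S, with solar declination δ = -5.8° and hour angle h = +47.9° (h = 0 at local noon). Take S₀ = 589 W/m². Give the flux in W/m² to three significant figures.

cos θ_z = sin φ sin δ + cos φ cos δ cos h = 0.081340 + 0.395807 = 0.477147.
Flux = S₀ · cos θ_z = 589 × 0.477147 = 281.0 W/m².

281 W/m²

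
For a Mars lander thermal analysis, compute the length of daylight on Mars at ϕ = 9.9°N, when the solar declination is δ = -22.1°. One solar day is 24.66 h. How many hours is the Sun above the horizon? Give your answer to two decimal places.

cos h₀ = −tan ϕ · tan δ = −tan(+9.9°) × tan(-22.100°) = 0.0709, so h₀ = 1.4999 rad = 85.94°.
Daylight = 2h₀/(2π) × 24.66 h = (1.4999/π) × 24.66 = 11.77 h.

11.77 h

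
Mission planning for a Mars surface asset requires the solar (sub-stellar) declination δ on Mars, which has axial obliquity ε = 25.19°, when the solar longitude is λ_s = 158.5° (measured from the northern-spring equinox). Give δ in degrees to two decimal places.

δ = +8.97°

sin δ = sin ε · sin λ_s = sin 25.19° × sin 158.5° = 0.155991.
δ = arcsin(0.155991) = +8.97°.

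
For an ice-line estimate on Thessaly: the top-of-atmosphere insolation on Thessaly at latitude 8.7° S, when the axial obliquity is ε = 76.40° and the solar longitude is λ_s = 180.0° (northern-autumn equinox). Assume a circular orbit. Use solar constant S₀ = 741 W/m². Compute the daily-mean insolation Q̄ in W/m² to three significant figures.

Solar declination: sin δ = sin ε · sin λ_s = sin 76.40° × sin 180.0° = 0.00000, so δ = +0.000°.
cos H₀ = −tan(-8.7°) tan(+0.000°) = 0.0000, H₀ = 1.5708 rad.
Bracket: H₀ sin φ sin δ + cos φ cos δ sin H₀ = 1.5708×-0.15126×0.00000 + 0.98849×1.00000×1.00000 = -0.000000 + 0.988490 = 0.988490.
Q̄ = (S₀/π) × [bracket] = (741/π) × 0.988490 = 233.2 W/m².

Q̄ ≈ 233 W/m²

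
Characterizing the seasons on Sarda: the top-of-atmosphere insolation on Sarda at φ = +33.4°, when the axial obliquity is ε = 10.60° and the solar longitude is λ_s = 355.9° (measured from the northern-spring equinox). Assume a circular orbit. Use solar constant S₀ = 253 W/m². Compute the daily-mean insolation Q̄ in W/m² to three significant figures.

Solar declination: sin δ = sin ε · sin λ_s = sin 10.60° × sin 355.9° = -0.01315, so δ = -0.754°.
cos H₀ = −tan(+33.4°) tan(-0.754°) = 0.0087, H₀ = 1.5621 rad.
Bracket: H₀ sin φ sin δ + cos φ cos δ sin H₀ = 1.5621×0.55048×-0.01315 + 0.83485×0.99991×0.99996 = -0.011308 + 0.834741 = 0.823433.
Q̄ = (S₀/π) × [bracket] = (253/π) × 0.823433 = 66.31 W/m².

Q̄ ≈ 66.3 W/m²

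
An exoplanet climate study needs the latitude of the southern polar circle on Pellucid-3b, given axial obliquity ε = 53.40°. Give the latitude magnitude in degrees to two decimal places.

36.60°

The polar circle is the lowest latitude that experiences at least one full rotation of continuous darkness at the northern-summer solstice; it lies at |φ| = 90° − ε = 90° − 53.40° = 36.60°.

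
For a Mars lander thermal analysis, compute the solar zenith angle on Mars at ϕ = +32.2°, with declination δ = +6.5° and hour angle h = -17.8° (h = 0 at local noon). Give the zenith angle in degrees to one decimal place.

θ_z = 30.6°

cos θ_z = sin ϕ sin δ + cos ϕ cos δ cos h = 0.060323 + 0.800506 = 0.860829.
θ_z = arccos(0.860829) = 30.6°.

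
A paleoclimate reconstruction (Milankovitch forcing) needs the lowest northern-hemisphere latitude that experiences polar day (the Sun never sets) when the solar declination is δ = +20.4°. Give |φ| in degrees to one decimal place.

Polar day requires cos H₀ = −tan φ tan δ ≤ −1, i.e. tan φ tan δ ≥ 1.
The boundary is |tan φ| · |tan δ| = 1, so |φ| = 90° − |δ| = 90° − 20.4° = 69.6° in the northern hemisphere.

|φ| = 69.6°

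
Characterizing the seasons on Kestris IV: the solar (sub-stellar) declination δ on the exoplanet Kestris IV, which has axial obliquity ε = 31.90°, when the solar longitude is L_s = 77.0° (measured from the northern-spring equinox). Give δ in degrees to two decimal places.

sin δ = sin ε · sin L_s = sin 31.90° × sin 77.0° = 0.514894.
δ = arcsin(0.514894) = +30.99°.

δ = +30.99°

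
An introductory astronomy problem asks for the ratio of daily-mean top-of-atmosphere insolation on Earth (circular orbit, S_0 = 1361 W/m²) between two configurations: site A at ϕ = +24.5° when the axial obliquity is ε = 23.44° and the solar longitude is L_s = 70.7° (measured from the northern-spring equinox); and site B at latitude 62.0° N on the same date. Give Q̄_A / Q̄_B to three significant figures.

Q̄_A / Q̄_B ≈ 1.01

— Configuration A (ϕ=+24.5°):
Solar declination: sin δ = sin ε · sin L_s = sin 23.44° × sin 70.7° = 0.37543, so δ = +22.051°.
cos h₀ = −tan(+24.5°) tan(+22.051°) = -0.1846, h₀ = 1.7565 rad.
Bracket: h₀ sin ϕ sin δ + cos ϕ cos δ sin h₀ = 1.7565×0.41469×0.37543 + 0.90996×0.92685×0.98281 = 0.273464 + 0.828898 = 1.102362.
Q̄ = (S_0/π) × [bracket] = (1361/π) × 1.102362 = 477.56 W/m².
— Configuration B (ϕ=+62.0°):
cos h₀ = −tan(+62.0°) tan(+22.051°) = -0.7618, h₀ = 2.4369 rad.
Bracket: h₀ sin ϕ sin δ + cos ϕ cos δ sin h₀ = 2.4369×0.88295×0.37543 + 0.46947×0.92685×0.64780 = 0.807798 + 0.281876 = 1.089674.
Q̄ = (S_0/π) × [bracket] = (1361/π) × 1.089674 = 472.07 W/m².
Ratio Q̄_A / Q̄_B = 477.56 / 472.07 = 1.012.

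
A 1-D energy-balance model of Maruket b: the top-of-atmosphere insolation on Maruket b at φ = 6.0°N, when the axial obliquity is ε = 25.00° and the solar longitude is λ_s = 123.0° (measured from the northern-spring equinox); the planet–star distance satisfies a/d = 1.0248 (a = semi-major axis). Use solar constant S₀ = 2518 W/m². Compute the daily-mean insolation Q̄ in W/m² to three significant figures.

Solar declination: sin δ = sin ε · sin λ_s = sin 25.00° × sin 123.0° = 0.35444, so δ = +20.759°.
cos H₀ = −tan(+6.0°) tan(+20.759°) = -0.0398, H₀ = 1.6106 rad.
Bracket: H₀ sin φ sin δ + cos φ cos δ sin H₀ = 1.6106×0.10453×0.35444 + 0.99452×0.93508×0.99921 = 0.059672 + 0.929221 = 0.988893.
Inverse-square distance factor (a/d)² = 1.0248² = 1.050215.
Q̄ = (S₀/π) × 1.050215 × [bracket] = (2518/π) × 1.050215 × 0.988893 = 832.4 W/m².

Q̄ ≈ 832 W/m²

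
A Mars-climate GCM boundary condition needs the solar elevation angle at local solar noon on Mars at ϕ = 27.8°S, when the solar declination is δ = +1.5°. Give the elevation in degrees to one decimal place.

At local noon the hour angle is zero, so the zenith angle equals |ϕ − δ| = |-27.8° − (+1.500°)| = 29.300°.
Elevation = 90° − 29.300° = 60.7°.

60.7°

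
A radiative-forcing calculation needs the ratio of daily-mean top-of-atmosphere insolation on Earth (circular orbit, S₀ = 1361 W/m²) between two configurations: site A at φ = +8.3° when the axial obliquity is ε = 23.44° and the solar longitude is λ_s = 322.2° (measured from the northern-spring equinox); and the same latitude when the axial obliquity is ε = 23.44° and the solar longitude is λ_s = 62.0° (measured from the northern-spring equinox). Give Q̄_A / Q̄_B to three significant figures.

Q̄_A / Q̄_B ≈ 0.898

— Configuration A (φ=+8.3°):
Solar declination: sin δ = sin ε · sin λ_s = sin 23.44° × sin 322.2° = -0.24381, so δ = -14.111°.
cos H₀ = −tan(+8.3°) tan(-14.111°) = 0.0367, H₀ = 1.5341 rad.
Bracket: H₀ sin φ sin δ + cos φ cos δ sin H₀ = 1.5341×0.14436×-0.24381 + 0.98953×0.96982×0.99933 = -0.053995 + 0.959023 = 0.905028.
Q̄ = (S₀/π) × [bracket] = (1361/π) × 0.905028 = 392.08 W/m².
— Configuration B (φ=+8.3°):
Solar declination: sin δ = sin ε · sin λ_s = sin 23.44° × sin 62.0° = 0.35123, so δ = +20.562°.
cos H₀ = −tan(+8.3°) tan(+20.562°) = -0.0547, H₀ = 1.6255 rad.
Bracket: H₀ sin φ sin δ + cos φ cos δ sin H₀ = 1.6255×0.14436×0.35123 + 0.98953×0.93629×0.99850 = 0.082419 + 0.925097 = 1.007516.
Q̄ = (S₀/π) × [bracket] = (1361/π) × 1.007516 = 436.48 W/m².
Ratio Q̄_A / Q̄_B = 392.08 / 436.48 = 0.8983.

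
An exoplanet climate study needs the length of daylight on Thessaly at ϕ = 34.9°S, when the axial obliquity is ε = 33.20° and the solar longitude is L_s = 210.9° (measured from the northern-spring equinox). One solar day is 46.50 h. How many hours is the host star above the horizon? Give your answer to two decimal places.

Solar declination: sin δ = sin ε · sin L_s = sin 33.20° × sin 210.9° = -0.28120, so δ = -16.332°.
cos h₀ = −tan ϕ · tan δ = −tan(-34.9°) × tan(-16.332°) = -0.2044, so h₀ = 1.7767 rad = 101.80°.
Daylight = 2h₀/(2π) × 46.50 h = (1.7767/π) × 46.50 = 26.30 h.

26.30 h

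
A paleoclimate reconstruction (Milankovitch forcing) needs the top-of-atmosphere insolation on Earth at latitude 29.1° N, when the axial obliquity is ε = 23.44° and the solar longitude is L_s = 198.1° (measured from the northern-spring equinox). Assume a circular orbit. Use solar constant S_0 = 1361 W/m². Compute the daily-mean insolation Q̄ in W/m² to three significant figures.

Solar declination: sin δ = sin ε · sin L_s = sin 23.44° × sin 198.1° = -0.12358, so δ = -7.099°.
cos h₀ = −tan(+29.1°) tan(-7.099°) = 0.0693, h₀ = 1.5014 rad.
Bracket: h₀ sin ϕ sin δ + cos ϕ cos δ sin h₀ = 1.5014×0.48634×-0.12358 + 0.87377×0.99233×0.99759 = -0.090237 + 0.864979 = 0.774742.
Q̄ = (S_0/π) × [bracket] = (1361/π) × 0.774742 = 335.6 W/m².

Q̄ ≈ 336 W/m²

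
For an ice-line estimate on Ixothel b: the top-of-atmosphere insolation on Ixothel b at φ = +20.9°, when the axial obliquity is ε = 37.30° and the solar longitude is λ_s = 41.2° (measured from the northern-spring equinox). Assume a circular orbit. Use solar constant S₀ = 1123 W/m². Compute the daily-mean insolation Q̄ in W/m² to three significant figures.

Solar declination: sin δ = sin ε · sin λ_s = sin 37.30° × sin 41.2° = 0.39916, so δ = +23.526°.
cos H₀ = −tan(+20.9°) tan(+23.526°) = -0.1662, H₀ = 1.7378 rad.
Bracket: H₀ sin φ sin δ + cos φ cos δ sin H₀ = 1.7378×0.35674×0.39916 + 0.93420×0.91688×0.98609 = 0.247456 + 0.844635 = 1.092091.
Q̄ = (S₀/π) × [bracket] = (1123/π) × 1.092091 = 390.4 W/m².

Q̄ ≈ 390 W/m²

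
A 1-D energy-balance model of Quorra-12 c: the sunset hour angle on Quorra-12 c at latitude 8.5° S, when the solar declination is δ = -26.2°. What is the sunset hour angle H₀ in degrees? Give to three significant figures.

H₀ = 94.2°

cos H₀ = −tan φ · tan δ = −tan(-8.5°) × tan(-26.200°) = -0.0735, so H₀ = 1.6444 rad = 94.22°.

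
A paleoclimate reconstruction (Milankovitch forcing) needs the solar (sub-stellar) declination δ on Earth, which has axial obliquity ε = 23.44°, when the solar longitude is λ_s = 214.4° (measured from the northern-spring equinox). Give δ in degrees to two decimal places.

δ = -12.99°

sin δ = sin ε · sin λ_s = sin 23.44° × sin 214.4° = -0.224737.
δ = arcsin(-0.224737) = -12.99°.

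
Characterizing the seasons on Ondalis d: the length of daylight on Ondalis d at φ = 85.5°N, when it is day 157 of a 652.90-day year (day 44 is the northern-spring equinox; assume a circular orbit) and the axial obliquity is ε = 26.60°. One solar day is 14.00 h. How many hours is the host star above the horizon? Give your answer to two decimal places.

14.00 h

Solar longitude: λ_s = 360° × (157 − 44)/652.90 = 62.307°.
sin δ = sin 26.60° × sin 62.307° = 0.39647, so δ = +23.358°.
Sunrise equation: cos H₀ = −tan φ · tan δ = -5.4873 ≤ −1, so the host star never sets (polar day) and H₀ = π.
Daylight = 2H₀/(2π) × 14.00 h = (3.1416/π) × 14.00 = 14.00 h.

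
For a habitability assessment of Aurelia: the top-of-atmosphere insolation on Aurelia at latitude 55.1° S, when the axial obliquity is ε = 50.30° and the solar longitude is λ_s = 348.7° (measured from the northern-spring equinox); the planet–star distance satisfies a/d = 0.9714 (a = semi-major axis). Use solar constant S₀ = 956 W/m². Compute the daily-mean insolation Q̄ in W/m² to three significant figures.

Q̄ ≈ 222 W/m²

Solar declination: sin δ = sin ε · sin λ_s = sin 50.30° × sin 348.7° = -0.15076, so δ = -8.671°.
cos H₀ = −tan(-55.1°) tan(-8.671°) = -0.2186, H₀ = 1.7912 rad.
Bracket: H₀ sin φ sin δ + cos φ cos δ sin H₀ = 1.7912×-0.82015×-0.15076 + 0.57215×0.98857×0.97581 = 0.221474 + 0.551928 = 0.773402.
Inverse-square distance factor (a/d)² = 0.9714² = 0.943618.
Q̄ = (S₀/π) × 0.943618 × [bracket] = (956/π) × 0.943618 × 0.773402 = 222.1 W/m².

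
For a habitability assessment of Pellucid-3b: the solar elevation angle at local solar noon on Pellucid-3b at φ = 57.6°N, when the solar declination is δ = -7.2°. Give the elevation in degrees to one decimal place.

At local noon the hour angle is zero, so the zenith angle equals |φ − δ| = |+57.6° − (-7.200°)| = 64.800°.
Elevation = 90° − 64.800° = 25.2°.

25.2°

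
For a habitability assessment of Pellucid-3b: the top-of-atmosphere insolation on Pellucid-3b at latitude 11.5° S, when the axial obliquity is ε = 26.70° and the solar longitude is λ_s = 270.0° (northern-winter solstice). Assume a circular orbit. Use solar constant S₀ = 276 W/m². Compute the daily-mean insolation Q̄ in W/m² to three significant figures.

Q̄ ≈ 89.7 W/m²

Solar declination: sin δ = sin ε · sin λ_s = sin 26.70° × sin 270.0° = -0.44932, so δ = -26.700°.
cos H₀ = −tan(-11.5°) tan(-26.700°) = -0.1023, H₀ = 1.6733 rad.
Bracket: H₀ sin φ sin δ + cos φ cos δ sin H₀ = 1.6733×-0.19937×-0.44932 + 0.97992×0.89337×0.99475 = 0.149896 + 0.870835 = 1.020731.
Q̄ = (S₀/π) × [bracket] = (276/π) × 1.020731 = 89.67 W/m².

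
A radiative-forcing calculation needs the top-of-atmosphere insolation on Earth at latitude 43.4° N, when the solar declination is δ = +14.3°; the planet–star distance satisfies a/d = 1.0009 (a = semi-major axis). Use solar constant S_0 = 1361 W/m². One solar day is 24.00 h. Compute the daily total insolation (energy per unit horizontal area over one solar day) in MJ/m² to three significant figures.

37.2 MJ/m²

cos h₀ = −tan(+43.4°) tan(+14.300°) = -0.2410, h₀ = 1.8142 rad.
Bracket: h₀ sin ϕ sin δ + cos ϕ cos δ sin h₀ = 1.8142×0.68709×0.24700 + 0.72657×0.96902×0.97051 = 0.307890 + 0.683298 = 0.991188.
Inverse-square distance factor (a/d)² = 1.0009² = 1.001801.
Q̄ = (S_0/π) × 1.001801 × [bracket] = (1361/π) × 1.001801 × 0.991188 = 430.18 W/m².
Daily total = Q̄ × 24.00 h × 3600 s/h = 430.18 × 24.00 × 3600 / 10⁶ = 37.17 MJ/m².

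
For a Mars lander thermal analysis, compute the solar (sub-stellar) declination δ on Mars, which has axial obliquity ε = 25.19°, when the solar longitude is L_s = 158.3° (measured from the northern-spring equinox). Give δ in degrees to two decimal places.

sin δ = sin ε · sin L_s = sin 25.19° × sin 158.3° = 0.157372.
δ = arcsin(0.157372) = +9.05°.

δ = +9.05°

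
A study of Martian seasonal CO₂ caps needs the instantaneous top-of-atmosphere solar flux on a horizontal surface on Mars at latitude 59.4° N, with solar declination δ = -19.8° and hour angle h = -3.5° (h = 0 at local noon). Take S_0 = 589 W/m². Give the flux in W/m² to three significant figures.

cos θ_z = sin ϕ sin δ + cos ϕ cos δ cos h = -0.291566 + 0.478054 = 0.186488.
Flux = S_0 · cos θ_z = 589 × 0.186488 = 109.8 W/m².

110 W/m²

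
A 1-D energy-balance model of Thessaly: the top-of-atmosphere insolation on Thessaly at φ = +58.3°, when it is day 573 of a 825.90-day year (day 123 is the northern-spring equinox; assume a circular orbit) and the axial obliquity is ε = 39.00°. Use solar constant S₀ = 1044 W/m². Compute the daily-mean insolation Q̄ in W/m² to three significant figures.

Q̄ ≈ 101 W/m²

Solar longitude: λ_s = 360° × (573 − 123)/825.90 = 196.150°.
sin δ = sin 39.00° × sin 196.150° = -0.17504, so δ = -10.081°.
cos H₀ = −tan(+58.3°) tan(-10.081°) = 0.2879, H₀ = 1.2788 rad.
Bracket: H₀ sin φ sin δ + cos φ cos δ sin H₀ = 1.2788×0.85081×-0.17504 + 0.52547×0.98456×0.95767 = -0.190446 + 0.495457 = 0.305011.
Q̄ = (S₀/π) × [bracket] = (1044/π) × 0.305011 = 101.4 W/m².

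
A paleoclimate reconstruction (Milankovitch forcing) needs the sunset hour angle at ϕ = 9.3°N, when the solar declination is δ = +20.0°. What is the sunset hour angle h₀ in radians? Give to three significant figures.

cos h₀ = −tan ϕ · tan δ = −tan(+9.3°) × tan(+20.000°) = -0.0596, so h₀ = 1.6304 rad = 93.42°.

h₀ = 1.63 rad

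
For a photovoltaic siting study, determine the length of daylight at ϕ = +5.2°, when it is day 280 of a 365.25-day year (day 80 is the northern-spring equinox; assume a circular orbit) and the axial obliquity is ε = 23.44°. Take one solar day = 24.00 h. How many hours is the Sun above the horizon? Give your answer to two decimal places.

Solar longitude: L_s = 360° × (280 − 80)/365.25 = 197.125°.
sin δ = sin 23.44° × sin 197.125° = -0.11713, so δ = -6.727°.
cos h₀ = −tan ϕ · tan δ = −tan(+5.2°) × tan(-6.727°) = 0.0107, so h₀ = 1.5601 rad = 89.38°.
Daylight = 2h₀/(2π) × 24.00 h = (1.5601/π) × 24.00 = 11.92 h.

11.92 h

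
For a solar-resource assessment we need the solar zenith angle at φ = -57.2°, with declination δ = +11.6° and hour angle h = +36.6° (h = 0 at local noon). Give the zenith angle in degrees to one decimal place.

θ_z = 75.1°

cos θ_z = sin φ sin δ + cos φ cos δ cos h = -0.169019 + 0.426010 = 0.256991.
θ_z = arccos(0.256991) = 75.1°.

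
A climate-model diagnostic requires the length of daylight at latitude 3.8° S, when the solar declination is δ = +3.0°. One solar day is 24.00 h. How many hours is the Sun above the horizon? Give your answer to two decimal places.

cos h₀ = −tan ϕ · tan δ = −tan(-3.8°) × tan(+3.000°) = 0.0035, so h₀ = 1.5673 rad = 89.80°.
Daylight = 2h₀/(2π) × 24.00 h = (1.5673/π) × 24.00 = 11.97 h.

11.97 h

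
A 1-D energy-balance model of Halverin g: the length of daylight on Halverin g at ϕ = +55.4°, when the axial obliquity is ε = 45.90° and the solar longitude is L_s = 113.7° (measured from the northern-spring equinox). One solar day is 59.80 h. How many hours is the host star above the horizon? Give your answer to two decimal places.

59.80 h

Solar declination: sin δ = sin ε · sin L_s = sin 45.90° × sin 113.7° = 0.65756, so δ = +41.114°.
Sunrise equation: cos h₀ = −tan ϕ · tan δ = -1.2652 ≤ −1, so the host star never sets (polar day) and h₀ = π.
Daylight = 2h₀/(2π) × 59.80 h = (3.1416/π) × 59.80 = 59.80 h.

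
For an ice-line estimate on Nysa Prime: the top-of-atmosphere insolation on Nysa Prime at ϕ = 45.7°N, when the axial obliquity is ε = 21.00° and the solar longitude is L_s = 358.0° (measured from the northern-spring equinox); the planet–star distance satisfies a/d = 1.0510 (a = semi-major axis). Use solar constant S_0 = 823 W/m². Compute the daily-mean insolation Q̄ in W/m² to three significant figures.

Q̄ ≈ 198 W/m²

Solar declination: sin δ = sin ε · sin L_s = sin 21.00° × sin 358.0° = -0.01251, so δ = -0.717°.
cos h₀ = −tan(+45.7°) tan(-0.717°) = 0.0128, h₀ = 1.5580 rad.
Bracket: h₀ sin ϕ sin δ + cos ϕ cos δ sin h₀ = 1.5580×0.71569×-0.01251 + 0.69842×0.99992×0.99992 = -0.013949 + 0.698308 = 0.684359.
Inverse-square distance factor (a/d)² = 1.0510² = 1.104601.
Q̄ = (S_0/π) × 1.104601 × [bracket] = (823/π) × 1.104601 × 0.684359 = 198.0 W/m².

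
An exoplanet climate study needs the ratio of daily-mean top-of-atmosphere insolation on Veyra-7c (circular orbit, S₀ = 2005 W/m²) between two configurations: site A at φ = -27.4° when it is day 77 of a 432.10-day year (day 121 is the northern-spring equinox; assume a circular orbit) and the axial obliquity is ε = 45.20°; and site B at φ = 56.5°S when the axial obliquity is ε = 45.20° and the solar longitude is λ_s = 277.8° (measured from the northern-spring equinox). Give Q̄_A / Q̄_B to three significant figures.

Q̄_A / Q̄_B ≈ 0.616

— Configuration A (φ=-27.4°):
Solar longitude: λ_s = 360° × (77 − 121)/432.10 = -36.658°, i.e. -36.658° + 360° = 323.342°.
sin δ = sin 45.20° × sin 323.342° = -0.42364, so δ = -25.065°.
cos H₀ = −tan(-27.4°) tan(-25.065°) = -0.2424, H₀ = 1.8157 rad.
Bracket: H₀ sin φ sin δ + cos φ cos δ sin H₀ = 1.8157×-0.46020×-0.42364 + 0.88782×0.90583×0.97017 = 0.353987 + 0.780224 = 1.134211.
Q̄ = (S₀/π) × [bracket] = (2005/π) × 1.134211 = 723.87 W/m².
— Configuration B (φ=-56.5°):
Solar declination: sin δ = sin ε · sin λ_s = sin 45.20° × sin 277.8° = -0.70301, so δ = -44.669°.
cos H₀ = −tan(-56.5°) tan(-44.669°) = -1.4935 ≤ −1 ⇒ polar day, H₀ = π.
Bracket: H₀ sin φ sin δ + cos φ cos δ sin H₀ = 3.1416×-0.83389×-0.70301 + 0.55194×0.71118×0.00000 = 1.841710 + 0.000000 = 1.841710.
Q̄ = (S₀/π) × [bracket] = (2005/π) × 1.841710 = 1175.4 W/m².
Ratio Q̄_A / Q̄_B = 723.87 / 1175.4 = 0.6158.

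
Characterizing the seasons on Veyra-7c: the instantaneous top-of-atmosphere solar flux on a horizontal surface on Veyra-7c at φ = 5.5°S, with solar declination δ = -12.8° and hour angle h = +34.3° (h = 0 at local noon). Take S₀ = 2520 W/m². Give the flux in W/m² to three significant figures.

cos θ_z = sin φ sin δ + cos φ cos δ cos h = 0.021234 + 0.801861 = 0.823095.
Flux = S₀ · cos θ_z = 2520 × 0.823095 = 2074 W/m².

2.07e+03 W/m²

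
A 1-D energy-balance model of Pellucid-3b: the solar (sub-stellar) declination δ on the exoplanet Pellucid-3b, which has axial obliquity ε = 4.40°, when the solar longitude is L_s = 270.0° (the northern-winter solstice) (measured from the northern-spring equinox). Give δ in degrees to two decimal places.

δ = -4.40°

sin δ = sin ε · sin L_s = sin 4.40° × sin 270.0° = -0.076719.
δ = arcsin(-0.076719) = -4.40°.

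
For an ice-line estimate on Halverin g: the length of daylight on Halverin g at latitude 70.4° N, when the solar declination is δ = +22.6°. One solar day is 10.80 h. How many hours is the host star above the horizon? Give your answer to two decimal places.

10.80 h

Sunrise equation: cos h₀ = −tan ϕ · tan δ = -1.1690 ≤ −1, so the host star never sets (polar day) and h₀ = π.
Daylight = 2h₀/(2π) × 10.80 h = (3.1416/π) × 10.80 = 10.80 h.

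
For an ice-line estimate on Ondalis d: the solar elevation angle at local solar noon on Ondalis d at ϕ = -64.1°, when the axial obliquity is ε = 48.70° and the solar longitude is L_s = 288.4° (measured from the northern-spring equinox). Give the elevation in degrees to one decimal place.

Solar declination: sin δ = sin ε · sin L_s = sin 48.70° × sin 288.4° = -0.71286, so δ = -45.468°.
At local noon the hour angle is zero, so the zenith angle equals |ϕ − δ| = |-64.1° − (-45.468°)| = 18.632°.
Elevation = 90° − 18.632° = 71.4°.

71.4°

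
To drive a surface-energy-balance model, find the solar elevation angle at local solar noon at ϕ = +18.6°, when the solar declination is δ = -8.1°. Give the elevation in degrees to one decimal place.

At local noon the hour angle is zero, so the zenith angle equals |ϕ − δ| = |+18.6° − (-8.100°)| = 26.700°.
Elevation = 90° − 26.700° = 63.3°.

63.3°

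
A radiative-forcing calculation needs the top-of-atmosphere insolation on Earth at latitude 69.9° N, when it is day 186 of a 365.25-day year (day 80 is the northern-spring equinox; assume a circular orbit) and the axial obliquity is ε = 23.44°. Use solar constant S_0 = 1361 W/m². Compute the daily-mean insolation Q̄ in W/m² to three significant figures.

Q̄ ≈ 492 W/m²

Solar longitude: L_s = 360° × (186 − 80)/365.25 = 104.476°.
sin δ = sin 23.44° × sin 104.476° = 0.38516, so δ = +22.654°.
cos h₀ = −tan(+69.9°) tan(+22.654°) = -1.1405 ≤ −1 ⇒ polar day, h₀ = π.
Bracket: h₀ sin ϕ sin δ + cos ϕ cos δ sin h₀ = 3.1416×0.93909×0.38516 + 0.34366×0.92285×0.00000 = 1.136316 + 0.000000 = 1.136316.
Q̄ = (S_0/π) × [bracket] = (1361/π) × 1.136316 = 492.3 W/m².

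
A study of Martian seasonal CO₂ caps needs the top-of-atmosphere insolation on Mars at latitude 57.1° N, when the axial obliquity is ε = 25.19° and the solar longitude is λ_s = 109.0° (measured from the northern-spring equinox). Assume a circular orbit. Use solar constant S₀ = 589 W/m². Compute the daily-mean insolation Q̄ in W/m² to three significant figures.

Q̄ ≈ 215 W/m²

Solar declination: sin δ = sin ε · sin λ_s = sin 25.19° × sin 109.0° = 0.40243, so δ = +23.730°.
cos H₀ = −tan(+57.1°) tan(+23.730°) = -0.6795, H₀ = 2.3179 rad.
Bracket: H₀ sin φ sin δ + cos φ cos δ sin H₀ = 2.3179×0.83962×0.40243 + 0.54317×0.91545×0.73366 = 0.783191 + 0.364809 = 1.148000.
Q̄ = (S₀/π) × [bracket] = (589/π) × 1.148000 = 215.2 W/m².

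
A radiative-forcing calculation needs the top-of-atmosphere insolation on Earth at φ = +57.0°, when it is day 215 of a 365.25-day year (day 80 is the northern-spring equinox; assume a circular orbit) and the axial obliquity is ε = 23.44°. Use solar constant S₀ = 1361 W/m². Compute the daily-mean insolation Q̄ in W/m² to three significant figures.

Q̄ ≈ 417 W/m²

Solar longitude: λ_s = 360° × (215 − 80)/365.25 = 133.060°.
sin δ = sin 23.44° × sin 133.060° = 0.29064, so δ = +16.896°.
cos H₀ = −tan(+57.0°) tan(+16.896°) = -0.4677, H₀ = 2.0575 rad.
Bracket: H₀ sin φ sin δ + cos φ cos δ sin H₀ = 2.0575×0.83867×0.29064 + 0.54464×0.95683×0.88387 = 0.501518 + 0.460609 = 0.962127.
Q̄ = (S₀/π) × [bracket] = (1361/π) × 0.962127 = 416.8 W/m².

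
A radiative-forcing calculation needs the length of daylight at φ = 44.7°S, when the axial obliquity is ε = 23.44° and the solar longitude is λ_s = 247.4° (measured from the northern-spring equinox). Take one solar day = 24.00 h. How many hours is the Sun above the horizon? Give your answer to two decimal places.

15.07 h

Solar declination: sin δ = sin ε · sin λ_s = sin 23.44° × sin 247.4° = -0.36724, so δ = -21.546°.
cos H₀ = −tan φ · tan δ = −tan(-44.7°) × tan(-21.546°) = -0.3907, so H₀ = 1.9722 rad = 113.00°.
Daylight = 2H₀/(2π) × 24.00 h = (1.9722/π) × 24.00 = 15.07 h.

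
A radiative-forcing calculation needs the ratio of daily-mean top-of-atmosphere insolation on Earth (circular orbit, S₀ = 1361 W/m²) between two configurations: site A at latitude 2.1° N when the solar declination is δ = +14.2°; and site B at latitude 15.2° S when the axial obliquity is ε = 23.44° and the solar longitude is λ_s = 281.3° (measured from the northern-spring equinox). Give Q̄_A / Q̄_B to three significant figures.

— Configuration A (φ=+2.1°):
cos H₀ = −tan(+2.1°) tan(+14.200°) = -0.0093, H₀ = 1.5801 rad.
Bracket: H₀ sin φ sin δ + cos φ cos δ sin H₀ = 1.5801×0.03664×0.24531 + 0.99933×0.96945×0.99996 = 0.014202 + 0.968762 = 0.982964.
Q̄ = (S₀/π) × [bracket] = (1361/π) × 0.982964 = 425.84 W/m².
— Configuration B (φ=-15.2°):
Solar declination: sin δ = sin ε · sin λ_s = sin 23.44° × sin 281.3° = -0.39008, so δ = -22.959°.
cos H₀ = −tan(-15.2°) tan(-22.959°) = -0.1151, H₀ = 1.6862 rad.
Bracket: H₀ sin φ sin δ + cos φ cos δ sin H₀ = 1.6862×-0.26219×-0.39008 + 0.96502×0.92078×0.99335 = 0.172456 + 0.882662 = 1.055118.
Q̄ = (S₀/π) × [bracket] = (1361/π) × 1.055118 = 457.10 W/m².
Ratio Q̄_A / Q̄_B = 425.84 / 457.10 = 0.9316.

Q̄_A / Q̄_B ≈ 0.932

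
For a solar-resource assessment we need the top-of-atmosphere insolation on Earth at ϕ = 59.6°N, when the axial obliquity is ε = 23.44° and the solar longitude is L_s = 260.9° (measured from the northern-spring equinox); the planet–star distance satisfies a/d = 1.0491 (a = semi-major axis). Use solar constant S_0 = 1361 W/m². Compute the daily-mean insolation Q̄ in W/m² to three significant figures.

Q̄ ≈ 30.1 W/m²

Solar declination: sin δ = sin ε · sin L_s = sin 23.44° × sin 260.9° = -0.39278, so δ = -23.128°.
cos h₀ = −tan(+59.6°) tan(-23.128°) = 0.7280, h₀ = 0.7554 rad.
Bracket: h₀ sin ϕ sin δ + cos ϕ cos δ sin h₀ = 0.7554×0.86251×-0.39278 + 0.50603×0.91963×0.68559 = -0.255912 + 0.319046 = 0.063134.
Inverse-square distance factor (a/d)² = 1.0491² = 1.100611.
Q̄ = (S_0/π) × 1.100611 × [bracket] = (1361/π) × 1.100611 × 0.063134 = 30.10 W/m².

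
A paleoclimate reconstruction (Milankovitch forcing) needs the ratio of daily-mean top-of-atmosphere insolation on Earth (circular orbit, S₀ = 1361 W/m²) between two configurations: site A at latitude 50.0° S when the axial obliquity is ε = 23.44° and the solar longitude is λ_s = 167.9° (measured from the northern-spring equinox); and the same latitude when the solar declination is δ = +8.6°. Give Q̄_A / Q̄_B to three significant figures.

— Configuration A (φ=-50.0°):
Solar declination: sin δ = sin ε · sin λ_s = sin 23.44° × sin 167.9° = 0.08338, so δ = +4.783°.
cos H₀ = −tan(-50.0°) tan(+4.783°) = 0.0997, H₀ = 1.4709 rad.
Bracket: H₀ sin φ sin δ + cos φ cos δ sin H₀ = 1.4709×-0.76604×0.08338 + 0.64279×0.99652×0.99502 = -0.093950 + 0.637363 = 0.543413.
Q̄ = (S₀/π) × [bracket] = (1361/π) × 0.543413 = 235.42 W/m².
— Configuration B (φ=-50.0°):
cos H₀ = −tan(-50.0°) tan(+8.600°) = 0.1802, H₀ = 1.3896 rad.
Bracket: H₀ sin φ sin δ + cos φ cos δ sin H₀ = 1.3896×-0.76604×0.14954 + 0.64279×0.98876×0.98362 = -0.159184 + 0.625154 = 0.465970.
Q̄ = (S₀/π) × [bracket] = (1361/π) × 0.465970 = 201.87 W/m².
Ratio Q̄_A / Q̄_B = 235.42 / 201.87 = 1.166.

Q̄_A / Q̄_B ≈ 1.17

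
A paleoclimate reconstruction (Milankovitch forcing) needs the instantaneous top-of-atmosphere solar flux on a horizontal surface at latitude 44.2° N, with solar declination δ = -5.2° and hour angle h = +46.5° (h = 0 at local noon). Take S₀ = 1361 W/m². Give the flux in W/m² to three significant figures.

583 W/m²

cos θ_z = sin φ sin δ + cos φ cos δ cos h = -0.063186 + 0.491458 = 0.428272.
Flux = S₀ · cos θ_z = 1361 × 0.428272 = 582.9 W/m².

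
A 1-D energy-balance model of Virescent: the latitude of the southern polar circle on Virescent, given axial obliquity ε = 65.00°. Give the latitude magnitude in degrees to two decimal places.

The polar circle is the lowest latitude that experiences at least one full rotation of continuous darkness at the northern-summer solstice; it lies at |ϕ| = 90° − ε = 90° − 65.00° = 25.00°.

25.00°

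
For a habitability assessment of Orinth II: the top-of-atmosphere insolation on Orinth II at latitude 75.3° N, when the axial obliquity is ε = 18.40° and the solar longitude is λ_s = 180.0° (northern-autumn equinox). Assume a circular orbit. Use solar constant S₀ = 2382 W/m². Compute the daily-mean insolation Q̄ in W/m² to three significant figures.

Solar declination: sin δ = sin ε · sin λ_s = sin 18.40° × sin 180.0° = 0.00000, so δ = +0.000°.
cos H₀ = −tan(+75.3°) tan(+0.000°) = -0.0000, H₀ = 1.5708 rad.
Bracket: H₀ sin φ sin δ + cos φ cos δ sin H₀ = 1.5708×0.96727×0.00000 + 0.25376×1.00000×1.00000 = 0.000000 + 0.253760 = 0.253760.
Q̄ = (S₀/π) × [bracket] = (2382/π) × 0.253760 = 192.4 W/m².

Q̄ ≈ 192 W/m²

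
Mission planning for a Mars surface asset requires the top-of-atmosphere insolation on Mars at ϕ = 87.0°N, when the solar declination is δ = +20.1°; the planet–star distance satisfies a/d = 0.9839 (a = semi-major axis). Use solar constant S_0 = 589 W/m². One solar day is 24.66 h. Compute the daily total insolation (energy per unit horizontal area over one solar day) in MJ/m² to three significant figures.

17.4 MJ/m²

cos h₀ = −tan(+87.0°) tan(+20.100°) = -6.9827 ≤ −1 ⇒ polar day, h₀ = π.
Bracket: h₀ sin ϕ sin δ + cos ϕ cos δ sin h₀ = 3.1416×0.99863×0.34366 + 0.05234×0.93909×0.00000 = 1.078163 + 0.000000 = 1.078163.
Inverse-square distance factor (a/d)² = 0.9839² = 0.968059.
Q̄ = (S_0/π) × 0.968059 × [bracket] = (589/π) × 0.968059 × 1.078163 = 195.68 W/m².
Daily total = Q̄ × 24.66 h × 3600 s/h = 195.68 × 24.66 × 3600 / 10⁶ = 17.37 MJ/m².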